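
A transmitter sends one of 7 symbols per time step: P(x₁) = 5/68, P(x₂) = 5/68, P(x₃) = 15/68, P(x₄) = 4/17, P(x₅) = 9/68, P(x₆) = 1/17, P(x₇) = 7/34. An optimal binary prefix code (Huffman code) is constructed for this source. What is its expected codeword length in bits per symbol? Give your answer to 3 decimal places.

2.676 bits/symbol

Repeatedly combine the two least-probable nodes; the expected code length is the sum of the merged weights.
merge 1/17 + 5/68 → 9/68
merge 5/68 + 9/68 → 7/34
merge 9/68 + 7/34 → 23/68
merge 7/34 + 15/68 → 29/68
merge 4/17 + 23/68 → 39/68
merge 29/68 + 39/68 → 1
L = 9/68 + 7/34 + 23/68 + 29/68 + 39/68 + 1 = 91/34 ≈ 2.676 bits/symbol.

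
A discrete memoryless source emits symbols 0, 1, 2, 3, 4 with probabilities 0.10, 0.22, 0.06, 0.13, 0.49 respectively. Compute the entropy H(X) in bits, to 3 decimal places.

1.943 bits

H = −Σ pᵢ log₂ pᵢ.
−0.10·log₂(0.10) = 0.3322
−0.22·log₂(0.22) = 0.4806
−0.06·log₂(0.06) = 0.2435
−0.13·log₂(0.13) = 0.3826
−0.49·log₂(0.49) = 0.5043
Sum ≈ 1.9432 → 1.943 bits.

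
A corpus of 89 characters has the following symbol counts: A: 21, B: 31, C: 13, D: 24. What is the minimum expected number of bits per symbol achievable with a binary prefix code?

2 bits/symbol

Probabilities are the counts divided by 89.
Repeatedly combine the two least-probable nodes; the expected code length is the sum of the merged weights.
merge 13/89 + 21/89 → 34/89
merge 24/89 + 31/89 → 55/89
merge 34/89 + 55/89 → 1
L = 34/89 + 55/89 + 1 = 2 bits/symbol.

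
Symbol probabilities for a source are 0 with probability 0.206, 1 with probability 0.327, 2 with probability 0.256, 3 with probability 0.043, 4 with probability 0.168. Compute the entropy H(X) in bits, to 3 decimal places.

H = −Σ pᵢ log₂ pᵢ.
−0.206·log₂(0.206) = 0.4695
−0.327·log₂(0.327) = 0.5273
−0.256·log₂(0.256) = 0.5032
−0.043·log₂(0.043) = 0.1952
−0.168·log₂(0.168) = 0.4323
Sum ≈ 2.1276 → 2.128 bits.

2.128 bits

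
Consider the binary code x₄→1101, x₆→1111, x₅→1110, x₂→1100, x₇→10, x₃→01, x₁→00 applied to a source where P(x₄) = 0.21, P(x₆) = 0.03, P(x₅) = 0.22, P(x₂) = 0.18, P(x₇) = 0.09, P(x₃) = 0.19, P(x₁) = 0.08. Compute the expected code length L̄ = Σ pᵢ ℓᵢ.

3.28 bits/symbol

L̄ = Σ pᵢ·ℓᵢ = 0.21·4 + 0.03·4 + 0.22·4 + 0.18·4 + 0.09·2 + 0.19·2 + 0.08·2 = 3.28 bits/symbol.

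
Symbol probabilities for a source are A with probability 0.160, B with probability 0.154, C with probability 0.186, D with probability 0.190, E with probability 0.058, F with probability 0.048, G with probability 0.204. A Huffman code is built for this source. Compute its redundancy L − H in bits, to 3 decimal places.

0.050 bits

Entropy H = −Σ p log₂ p ≈ 2.6616 bits.
Huffman merges: 6/125+29/500→53/500; 53/500+77/500→13/50; 4/25+93/500→173/500; 19/100+51/250→197/500; 13/50+173/500→303/500; 197/500+303/500→1. L = 339/125 ≈ 2.7120.
L − H = 2.7120 − 2.6616 = 0.050 bits.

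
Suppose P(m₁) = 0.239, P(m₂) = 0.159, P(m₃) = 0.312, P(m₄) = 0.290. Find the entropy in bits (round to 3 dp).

H = −Σ pᵢ log₂ pᵢ.
−0.239·log₂(0.239) = 0.4935
−0.159·log₂(0.159) = 0.4218
−0.312·log₂(0.312) = 0.5243
−0.290·log₂(0.290) = 0.5179
Sum ≈ 1.9575 → 1.958 bits.

1.958 bits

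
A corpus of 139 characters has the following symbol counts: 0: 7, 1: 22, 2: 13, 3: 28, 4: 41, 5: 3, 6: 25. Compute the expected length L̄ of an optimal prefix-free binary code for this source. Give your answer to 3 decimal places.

Probabilities are the counts divided by 139.
Repeatedly combine the two least-probable nodes; the expected code length is the sum of the merged weights.
merge 3/139 + 7/139 → 10/139
merge 10/139 + 13/139 → 23/139
merge 22/139 + 23/139 → 45/139
merge 25/139 + 28/139 → 53/139
merge 41/139 + 45/139 → 86/139
merge 53/139 + 86/139 → 1
L = 10/139 + 23/139 + 45/139 + 53/139 + 86/139 + 1 = 356/139 ≈ 2.561 bits/symbol.

2.561 bits/symbol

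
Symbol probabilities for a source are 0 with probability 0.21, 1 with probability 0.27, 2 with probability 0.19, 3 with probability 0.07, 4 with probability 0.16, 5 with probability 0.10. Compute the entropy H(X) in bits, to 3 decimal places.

H = −Σ pᵢ log₂ pᵢ.
−0.21·log₂(0.21) = 0.4728
−0.27·log₂(0.27) = 0.5100
−0.19·log₂(0.19) = 0.4552
−0.07·log₂(0.07) = 0.2686
−0.16·log₂(0.16) = 0.4230
−0.10·log₂(0.10) = 0.3322
Sum ≈ 2.4618 → 2.462 bits.

2.462 bits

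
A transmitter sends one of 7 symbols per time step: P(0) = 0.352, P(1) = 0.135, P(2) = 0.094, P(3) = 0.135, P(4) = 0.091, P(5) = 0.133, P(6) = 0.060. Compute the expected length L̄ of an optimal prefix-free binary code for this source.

Repeatedly combine the two least-probable nodes; the expected code length is the sum of the merged weights.
merge 3/50 + 91/1000 → 151/1000
merge 47/500 + 133/1000 → 227/1000
merge 27/200 + 27/200 → 27/100
merge 151/1000 + 227/1000 → 189/500
merge 27/100 + 44/125 → 311/500
merge 189/500 + 311/500 → 1
L = 151/1000 + 227/1000 + 27/100 + 189/500 + 311/500 + 1 = 331/125 = 2.648 bits/symbol.

2.648 bits/symbol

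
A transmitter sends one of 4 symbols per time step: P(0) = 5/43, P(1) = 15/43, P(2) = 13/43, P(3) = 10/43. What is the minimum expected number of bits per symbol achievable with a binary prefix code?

2 bits/symbol

Repeatedly combine the two least-probable nodes; the expected code length is the sum of the merged weights.
merge 5/43 + 10/43 → 15/43
merge 13/43 + 15/43 → 28/43
merge 15/43 + 28/43 → 1
L = 15/43 + 28/43 + 1 = 2 bits/symbol.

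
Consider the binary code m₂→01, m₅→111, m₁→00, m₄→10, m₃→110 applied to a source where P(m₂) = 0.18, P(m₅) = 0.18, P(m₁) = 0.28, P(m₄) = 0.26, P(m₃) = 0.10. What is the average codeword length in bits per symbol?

2.28 bits/symbol

L̄ = Σ pᵢ·ℓᵢ = 0.18·2 + 0.18·3 + 0.28·2 + 0.26·2 + 0.10·3 = 2.28 bits/symbol.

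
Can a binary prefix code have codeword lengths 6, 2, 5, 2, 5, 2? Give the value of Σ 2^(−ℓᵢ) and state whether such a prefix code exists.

With common denominator 2^6 = 64: Σ 2^(−ℓᵢ) = 1/64 + 16/64 + 2/64 + 16/64 + 2/64 + 16/64 = 53/64 = 0.828125.
Kraft's inequality requires Σ ≤ 1; here Σ = 0.828125 ≤ 1, so such a prefix code exists.

0.828125; yes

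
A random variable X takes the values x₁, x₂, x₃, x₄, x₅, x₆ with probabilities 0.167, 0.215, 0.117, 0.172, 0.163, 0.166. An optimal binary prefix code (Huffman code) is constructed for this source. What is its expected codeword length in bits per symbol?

2.613 bits/symbol

Repeatedly combine the two least-probable nodes; the expected code length is the sum of the merged weights.
merge 117/1000 + 163/1000 → 7/25
merge 83/500 + 167/1000 → 333/1000
merge 43/250 + 43/200 → 387/1000
merge 7/25 + 333/1000 → 613/1000
merge 387/1000 + 613/1000 → 1
L = 7/25 + 333/1000 + 387/1000 + 613/1000 + 1 = 2613/1000 = 2.613 bits/symbol.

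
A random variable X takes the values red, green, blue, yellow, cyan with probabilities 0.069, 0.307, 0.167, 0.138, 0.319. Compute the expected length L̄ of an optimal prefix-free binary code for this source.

Repeatedly combine the two least-probable nodes; the expected code length is the sum of the merged weights.
merge 69/1000 + 69/500 → 207/1000
merge 167/1000 + 207/1000 → 187/500
merge 307/1000 + 319/1000 → 313/500
merge 187/500 + 313/500 → 1
L = 207/1000 + 187/500 + 313/500 + 1 = 2207/1000 = 2.207 bits/symbol.

2.207 bits/symbol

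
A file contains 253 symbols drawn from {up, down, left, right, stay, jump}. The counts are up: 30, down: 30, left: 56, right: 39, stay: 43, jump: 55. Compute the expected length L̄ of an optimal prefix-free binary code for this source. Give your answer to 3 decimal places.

2.561 bits/symbol

Probabilities are the counts divided by 253.
Repeatedly combine the two least-probable nodes; the expected code length is the sum of the merged weights.
merge 30/253 + 30/253 → 60/253
merge 39/253 + 43/253 → 82/253
merge 5/23 + 56/253 → 111/253
merge 60/253 + 82/253 → 142/253
merge 111/253 + 142/253 → 1
L = 60/253 + 82/253 + 111/253 + 142/253 + 1 = 648/253 ≈ 2.561 bits/symbol.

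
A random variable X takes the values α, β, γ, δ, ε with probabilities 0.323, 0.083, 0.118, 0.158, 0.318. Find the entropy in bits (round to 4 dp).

2.1347 bits

H = −Σ pᵢ log₂ pᵢ.
−0.323·log₂(0.323) = 0.5266
−0.083·log₂(0.083) = 0.2980
−0.118·log₂(0.118) = 0.3638
−0.158·log₂(0.158) = 0.4206
−0.318·log₂(0.318) = 0.5256
Sum ≈ 2.1347 → 2.1347 bits.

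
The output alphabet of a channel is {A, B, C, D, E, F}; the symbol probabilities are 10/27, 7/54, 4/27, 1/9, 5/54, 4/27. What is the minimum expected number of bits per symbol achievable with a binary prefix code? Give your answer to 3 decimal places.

Repeatedly combine the two least-probable nodes; the expected code length is the sum of the merged weights.
merge 5/54 + 1/9 → 11/54
merge 7/54 + 4/27 → 5/18
merge 4/27 + 11/54 → 19/54
merge 5/18 + 19/54 → 17/27
merge 10/27 + 17/27 → 1
L = 11/54 + 5/18 + 19/54 + 17/27 + 1 = 133/54 ≈ 2.463 bits/symbol.

2.463 bits/symbol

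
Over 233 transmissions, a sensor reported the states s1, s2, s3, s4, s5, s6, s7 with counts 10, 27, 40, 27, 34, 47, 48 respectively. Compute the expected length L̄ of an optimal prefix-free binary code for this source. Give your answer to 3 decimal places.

Probabilities are the counts divided by 233.
Repeatedly combine the two least-probable nodes; the expected code length is the sum of the merged weights.
merge 10/233 + 27/233 → 37/233
merge 27/233 + 34/233 → 61/233
merge 37/233 + 40/233 → 77/233
merge 47/233 + 48/233 → 95/233
merge 61/233 + 77/233 → 138/233
merge 95/233 + 138/233 → 1
L = 37/233 + 61/233 + 77/233 + 95/233 + 138/233 + 1 = 641/233 ≈ 2.751 bits/symbol.

2.751 bits/symbol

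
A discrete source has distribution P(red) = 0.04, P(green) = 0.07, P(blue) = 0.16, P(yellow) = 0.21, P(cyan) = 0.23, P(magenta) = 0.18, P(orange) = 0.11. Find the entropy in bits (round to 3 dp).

H = −Σ pᵢ log₂ pᵢ.
−0.04·log₂(0.04) = 0.1858
−0.07·log₂(0.07) = 0.2686
−0.16·log₂(0.16) = 0.4230
−0.21·log₂(0.21) = 0.4728
−0.23·log₂(0.23) = 0.4877
−0.18·log₂(0.18) = 0.4453
−0.11·log₂(0.11) = 0.3503
Sum ≈ 2.6334 → 2.633 bits.

2.633 bits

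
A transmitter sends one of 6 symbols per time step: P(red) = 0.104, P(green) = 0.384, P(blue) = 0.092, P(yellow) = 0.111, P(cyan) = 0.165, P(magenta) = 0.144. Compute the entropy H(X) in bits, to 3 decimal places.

H = −Σ pᵢ log₂ pᵢ.
−0.104·log₂(0.104) = 0.3396
−0.384·log₂(0.384) = 0.5302
−0.092·log₂(0.092) = 0.3167
−0.111·log₂(0.111) = 0.3520
−0.165·log₂(0.165) = 0.4289
−0.144·log₂(0.144) = 0.4026
Sum ≈ 2.3701 → 2.370 bits.

2.370 bits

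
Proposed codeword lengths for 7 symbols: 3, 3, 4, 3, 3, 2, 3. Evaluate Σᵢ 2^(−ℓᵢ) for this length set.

With common denominator 2^4 = 16: Σ 2^(−ℓᵢ) = 2/16 + 2/16 + 1/16 + 2/16 + 2/16 + 4/16 + 2/16 = 15/16 = 0.9375.

0.9375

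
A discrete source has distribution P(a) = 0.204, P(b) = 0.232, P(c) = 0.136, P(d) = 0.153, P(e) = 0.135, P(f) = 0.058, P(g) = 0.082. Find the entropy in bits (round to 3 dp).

H = −Σ pᵢ log₂ pᵢ.
−0.204·log₂(0.204) = 0.4678
−0.232·log₂(0.232) = 0.4890
−0.136·log₂(0.136) = 0.3915
−0.153·log₂(0.153) = 0.4144
−0.135·log₂(0.135) = 0.3900
−0.058·log₂(0.058) = 0.2383
−0.082·log₂(0.082) = 0.2959
Sum ≈ 2.6868 → 2.687 bits.

2.687 bits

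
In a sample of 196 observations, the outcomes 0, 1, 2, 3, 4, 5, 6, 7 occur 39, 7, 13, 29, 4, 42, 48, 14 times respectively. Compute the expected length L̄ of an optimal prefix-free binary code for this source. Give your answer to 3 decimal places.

2.714 bits/symbol

Probabilities are the counts divided by 196.
Repeatedly combine the two least-probable nodes; the expected code length is the sum of the merged weights.
merge 1/49 + 1/28 → 11/196
merge 11/196 + 13/196 → 6/49
merge 1/14 + 6/49 → 19/98
merge 29/196 + 19/98 → 67/196
merge 39/196 + 3/14 → 81/196
merge 12/49 + 67/196 → 115/196
merge 81/196 + 115/196 → 1
L = 11/196 + 6/49 + 19/98 + 67/196 + 81/196 + 115/196 + 1 = 19/7 ≈ 2.714 bits/symbol.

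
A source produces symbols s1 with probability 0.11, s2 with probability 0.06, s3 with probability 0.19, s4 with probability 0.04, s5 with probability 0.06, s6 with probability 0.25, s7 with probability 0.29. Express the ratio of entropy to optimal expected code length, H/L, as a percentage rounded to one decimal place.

Entropy H = −Σ p log₂ p ≈ 2.4962 bits.
Huffman merges: 1/25+3/50→1/10; 3/50+1/10→4/25; 11/100+4/25→27/100; 19/100+1/4→11/25; 27/100+29/100→14/25; 11/25+14/25→1. L = 253/100 ≈ 2.5300.
Efficiency = H/L = 2.4962/2.5300 = 98.7%.

98.7%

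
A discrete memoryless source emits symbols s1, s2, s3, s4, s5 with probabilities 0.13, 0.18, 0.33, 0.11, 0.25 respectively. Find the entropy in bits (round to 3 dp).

H = −Σ pᵢ log₂ pᵢ.
−0.13·log₂(0.13) = 0.3826
−0.18·log₂(0.18) = 0.4453
−0.33·log₂(0.33) = 0.5278
−0.11·log₂(0.11) = 0.3503
−0.25·log₂(0.25) = 0.5000
Sum ≈ 2.2061 → 2.206 bits.

2.206 bits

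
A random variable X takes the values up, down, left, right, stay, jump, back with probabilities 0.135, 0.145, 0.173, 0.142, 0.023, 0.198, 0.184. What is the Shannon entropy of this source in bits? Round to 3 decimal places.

H = −Σ pᵢ log₂ pᵢ.
−0.135·log₂(0.135) = 0.3900
−0.145·log₂(0.145) = 0.4040
−0.173·log₂(0.173) = 0.4379
−0.142·log₂(0.142) = 0.3999
−0.023·log₂(0.023) = 0.1252
−0.198·log₂(0.198) = 0.4626
−0.184·log₂(0.184) = 0.4494
Sum ≈ 2.6689 → 2.669 bits.

2.669 bits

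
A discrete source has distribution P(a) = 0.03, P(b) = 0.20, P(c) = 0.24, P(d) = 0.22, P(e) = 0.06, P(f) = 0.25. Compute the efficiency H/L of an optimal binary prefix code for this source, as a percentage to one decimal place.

98.1%

Entropy H = −Σ p log₂ p ≈ 2.3344 bits.
Huffman merges: 3/100+3/50→9/100; 9/100+1/5→29/100; 11/50+6/25→23/50; 1/4+29/100→27/50; 23/50+27/50→1. L = 119/50 ≈ 2.3800.
Efficiency = H/L = 2.3344/2.3800 = 98.1%.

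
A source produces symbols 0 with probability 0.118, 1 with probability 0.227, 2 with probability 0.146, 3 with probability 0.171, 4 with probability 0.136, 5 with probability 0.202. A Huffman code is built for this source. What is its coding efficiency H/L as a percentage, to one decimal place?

Entropy H = −Σ p log₂ p ≈ 2.5480 bits.
Huffman merges: 59/500+17/125→127/500; 73/500+171/1000→317/1000; 101/500+227/1000→429/1000; 127/500+317/1000→571/1000; 429/1000+571/1000→1. L = 2571/1000 ≈ 2.5710.
Efficiency = H/L = 2.5480/2.5710 = 99.1%.

99.1%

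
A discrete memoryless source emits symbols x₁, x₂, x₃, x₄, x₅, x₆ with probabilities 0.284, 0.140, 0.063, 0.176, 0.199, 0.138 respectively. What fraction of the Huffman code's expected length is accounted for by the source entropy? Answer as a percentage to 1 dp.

97.9%

Entropy H = −Σ p log₂ p ≈ 2.4631 bits.
Huffman merges: 63/1000+69/500→201/1000; 7/50+22/125→79/250; 199/1000+201/1000→2/5; 71/250+79/250→3/5; 2/5+3/5→1. L = 2517/1000 ≈ 2.5170.
Efficiency = H/L = 2.4631/2.5170 = 97.9%.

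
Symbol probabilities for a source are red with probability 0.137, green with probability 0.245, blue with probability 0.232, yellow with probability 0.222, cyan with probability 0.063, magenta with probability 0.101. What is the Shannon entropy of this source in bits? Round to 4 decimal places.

2.4464 bits

H = −Σ pᵢ log₂ pᵢ.
−0.137·log₂(0.137) = 0.3929
−0.245·log₂(0.245) = 0.4971
−0.232·log₂(0.232) = 0.4890
−0.222·log₂(0.222) = 0.4820
−0.063·log₂(0.063) = 0.2513
−0.101·log₂(0.101) = 0.3341
Sum ≈ 2.4464 → 2.4464 bits.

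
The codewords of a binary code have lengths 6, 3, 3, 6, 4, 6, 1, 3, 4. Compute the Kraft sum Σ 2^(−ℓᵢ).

1.046875

With common denominator 2^6 = 64: Σ 2^(−ℓᵢ) = 1/64 + 8/64 + 8/64 + 1/64 + 4/64 + 1/64 + 32/64 + 8/64 + 4/64 = 67/64 = 1.046875.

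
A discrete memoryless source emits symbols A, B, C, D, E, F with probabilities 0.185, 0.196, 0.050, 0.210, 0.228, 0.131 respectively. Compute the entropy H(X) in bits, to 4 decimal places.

2.4705 bits

H = −Σ pᵢ log₂ pᵢ.
−0.185·log₂(0.185) = 0.4504
−0.196·log₂(0.196) = 0.4608
−0.050·log₂(0.050) = 0.2161
−0.210·log₂(0.210) = 0.4728
−0.228·log₂(0.228) = 0.4863
−0.131·log₂(0.131) = 0.3841
Sum ≈ 2.4705 → 2.4705 bits.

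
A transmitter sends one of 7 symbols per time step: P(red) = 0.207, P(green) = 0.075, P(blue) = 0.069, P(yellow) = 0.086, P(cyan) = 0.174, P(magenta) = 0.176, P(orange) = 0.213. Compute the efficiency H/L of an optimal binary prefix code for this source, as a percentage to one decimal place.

98.3%

Entropy H = −Σ p log₂ p ≈ 2.6765 bits.
Huffman merges: 69/1000+3/40→18/125; 43/500+18/125→23/100; 87/500+22/125→7/20; 207/1000+213/1000→21/50; 23/100+7/20→29/50; 21/50+29/50→1. L = 681/250 ≈ 2.7240.
Efficiency = H/L = 2.6765/2.7240 = 98.3%.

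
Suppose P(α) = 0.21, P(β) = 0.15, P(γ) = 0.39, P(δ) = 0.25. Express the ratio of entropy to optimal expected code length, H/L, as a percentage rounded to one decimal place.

97.1%

Entropy H = −Σ p log₂ p ≈ 1.9132 bits.
Huffman merges: 3/20+21/100→9/25; 1/4+9/25→61/100; 39/100+61/100→1. L = 197/100 ≈ 1.9700.
Efficiency = H/L = 1.9132/1.9700 = 97.1%.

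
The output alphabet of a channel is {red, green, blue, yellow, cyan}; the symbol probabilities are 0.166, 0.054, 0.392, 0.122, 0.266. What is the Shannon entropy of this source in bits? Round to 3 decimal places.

2.066 bits

H = −Σ pᵢ log₂ pᵢ.
−0.166·log₂(0.166) = 0.4301
−0.054·log₂(0.054) = 0.2274
−0.392·log₂(0.392) = 0.5296
−0.122·log₂(0.122) = 0.3703
−0.266·log₂(0.266) = 0.5082
Sum ≈ 2.0655 → 2.066 bits.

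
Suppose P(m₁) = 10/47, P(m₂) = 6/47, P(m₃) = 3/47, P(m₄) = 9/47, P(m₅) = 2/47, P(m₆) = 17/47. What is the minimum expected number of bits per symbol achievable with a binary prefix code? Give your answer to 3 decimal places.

Repeatedly combine the two least-probable nodes; the expected code length is the sum of the merged weights.
merge 2/47 + 3/47 → 5/47
merge 5/47 + 6/47 → 11/47
merge 9/47 + 10/47 → 19/47
merge 11/47 + 17/47 → 28/47
merge 19/47 + 28/47 → 1
L = 5/47 + 11/47 + 19/47 + 28/47 + 1 = 110/47 ≈ 2.340 bits/symbol.

2.340 bits/symbol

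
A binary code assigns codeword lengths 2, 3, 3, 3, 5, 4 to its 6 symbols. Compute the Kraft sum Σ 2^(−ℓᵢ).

With common denominator 2^5 = 32: Σ 2^(−ℓᵢ) = 8/32 + 4/32 + 4/32 + 4/32 + 1/32 + 2/32 = 23/32 = 0.71875.

0.71875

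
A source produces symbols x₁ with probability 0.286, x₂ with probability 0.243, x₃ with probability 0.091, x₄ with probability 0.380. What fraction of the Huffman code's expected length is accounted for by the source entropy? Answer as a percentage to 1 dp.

95.1%

Entropy H = −Σ p log₂ p ≈ 1.8576 bits.
Huffman merges: 91/1000+243/1000→167/500; 143/500+167/500→31/50; 19/50+31/50→1. L = 977/500 ≈ 1.9540.
Efficiency = H/L = 1.8576/1.9540 = 95.1%.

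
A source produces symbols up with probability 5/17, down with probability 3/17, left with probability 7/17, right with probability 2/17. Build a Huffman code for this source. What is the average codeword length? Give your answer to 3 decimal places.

1.882 bits/symbol

Repeatedly combine the two least-probable nodes; the expected code length is the sum of the merged weights.
merge 2/17 + 3/17 → 5/17
merge 5/17 + 5/17 → 10/17
merge 7/17 + 10/17 → 1
L = 5/17 + 10/17 + 1 = 32/17 ≈ 1.882 bits/symbol.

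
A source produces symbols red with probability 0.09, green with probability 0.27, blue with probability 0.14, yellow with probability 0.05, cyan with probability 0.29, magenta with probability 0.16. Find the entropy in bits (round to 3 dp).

H = −Σ pᵢ log₂ pᵢ.
−0.09·log₂(0.09) = 0.3127
−0.27·log₂(0.27) = 0.5100
−0.14·log₂(0.14) = 0.3971
−0.05·log₂(0.05) = 0.2161
−0.29·log₂(0.29) = 0.5179
−0.16·log₂(0.16) = 0.4230
Sum ≈ 2.3768 → 2.377 bits.

2.377 bits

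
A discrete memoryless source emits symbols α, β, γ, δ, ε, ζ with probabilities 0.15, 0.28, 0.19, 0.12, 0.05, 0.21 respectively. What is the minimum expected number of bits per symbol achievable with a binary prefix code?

2.49 bits/symbol

Repeatedly combine the two least-probable nodes; the expected code length is the sum of the merged weights.
merge 1/20 + 3/25 → 17/100
merge 3/20 + 17/100 → 8/25
merge 19/100 + 21/100 → 2/5
merge 7/25 + 8/25 → 3/5
merge 2/5 + 3/5 → 1
L = 17/100 + 8/25 + 2/5 + 3/5 + 1 = 249/100 = 2.49 bits/symbol.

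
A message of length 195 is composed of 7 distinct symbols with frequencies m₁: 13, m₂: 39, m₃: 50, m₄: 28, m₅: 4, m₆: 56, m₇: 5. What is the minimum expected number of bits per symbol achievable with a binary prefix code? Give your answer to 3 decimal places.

Probabilities are the counts divided by 195.
Repeatedly combine the two least-probable nodes; the expected code length is the sum of the merged weights.
merge 4/195 + 1/39 → 3/65
merge 3/65 + 1/15 → 22/195
merge 22/195 + 28/195 → 10/39
merge 1/5 + 10/39 → 89/195
merge 10/39 + 56/195 → 106/195
merge 89/195 + 106/195 → 1
L = 3/65 + 22/195 + 10/39 + 89/195 + 106/195 + 1 = 157/65 ≈ 2.415 bits/symbol.

2.415 bits/symbol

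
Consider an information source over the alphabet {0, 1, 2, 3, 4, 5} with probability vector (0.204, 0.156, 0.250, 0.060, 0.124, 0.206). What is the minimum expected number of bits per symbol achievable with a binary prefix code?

2.524 bits/symbol

Repeatedly combine the two least-probable nodes; the expected code length is the sum of the merged weights.
merge 3/50 + 31/250 → 23/125
merge 39/250 + 23/125 → 17/50
merge 51/250 + 103/500 → 41/100
merge 1/4 + 17/50 → 59/100
merge 41/100 + 59/100 → 1
L = 23/125 + 17/50 + 41/100 + 59/100 + 1 = 631/250 = 2.524 bits/symbol.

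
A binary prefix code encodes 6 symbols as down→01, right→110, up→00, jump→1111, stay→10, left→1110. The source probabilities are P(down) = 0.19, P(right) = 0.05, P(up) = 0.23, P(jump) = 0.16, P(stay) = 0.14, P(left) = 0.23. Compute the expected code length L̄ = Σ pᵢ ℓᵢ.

2.83 bits/symbol

L̄ = Σ pᵢ·ℓᵢ = 0.19·2 + 0.05·3 + 0.23·2 + 0.16·4 + 0.14·2 + 0.23·4 = 2.83 bits/symbol.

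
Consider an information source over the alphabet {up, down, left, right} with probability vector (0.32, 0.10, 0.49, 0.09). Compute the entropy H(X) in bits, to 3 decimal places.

1.675 bits

H = −Σ pᵢ log₂ pᵢ.
−0.32·log₂(0.32) = 0.5260
−0.10·log₂(0.10) = 0.3322
−0.49·log₂(0.49) = 0.5043
−0.09·log₂(0.09) = 0.3127
Sum ≈ 1.6752 → 1.675 bits.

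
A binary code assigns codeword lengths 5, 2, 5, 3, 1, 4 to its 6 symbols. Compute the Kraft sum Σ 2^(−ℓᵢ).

1

With common denominator 2^5 = 32: Σ 2^(−ℓᵢ) = 1/32 + 8/32 + 1/32 + 4/32 + 16/32 + 2/32 = 32/32 = 1.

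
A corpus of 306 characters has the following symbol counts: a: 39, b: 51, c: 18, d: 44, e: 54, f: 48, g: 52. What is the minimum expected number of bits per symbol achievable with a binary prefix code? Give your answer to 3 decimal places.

2.824 bits/symbol

Probabilities are the counts divided by 306.
Repeatedly combine the two least-probable nodes; the expected code length is the sum of the merged weights.
merge 1/17 + 13/102 → 19/102
merge 22/153 + 8/51 → 46/153
merge 1/6 + 26/153 → 103/306
merge 3/17 + 19/102 → 37/102
merge 46/153 + 103/306 → 65/102
merge 37/102 + 65/102 → 1
L = 19/102 + 46/153 + 103/306 + 37/102 + 65/102 + 1 = 48/17 ≈ 2.824 bits/symbol.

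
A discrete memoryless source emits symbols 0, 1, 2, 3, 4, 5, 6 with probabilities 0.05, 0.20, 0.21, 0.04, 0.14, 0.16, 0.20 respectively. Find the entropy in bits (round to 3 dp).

2.624 bits

H = −Σ pᵢ log₂ pᵢ.
−0.05·log₂(0.05) = 0.2161
−0.20·log₂(0.20) = 0.4644
−0.21·log₂(0.21) = 0.4728
−0.04·log₂(0.04) = 0.1858
−0.14·log₂(0.14) = 0.3971
−0.16·log₂(0.16) = 0.4230
−0.20·log₂(0.20) = 0.4644
Sum ≈ 2.6236 → 2.624 bits.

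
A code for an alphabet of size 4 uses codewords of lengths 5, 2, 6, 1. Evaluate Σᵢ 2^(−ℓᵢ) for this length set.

0.796875

With common denominator 2^6 = 64: Σ 2^(−ℓᵢ) = 2/64 + 16/64 + 1/64 + 32/64 = 51/64 = 0.796875.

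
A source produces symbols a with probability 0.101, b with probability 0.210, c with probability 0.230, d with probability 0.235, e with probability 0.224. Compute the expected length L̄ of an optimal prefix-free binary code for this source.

2.311 bits/symbol

Repeatedly combine the two least-probable nodes; the expected code length is the sum of the merged weights.
merge 101/1000 + 21/100 → 311/1000
merge 28/125 + 23/100 → 227/500
merge 47/200 + 311/1000 → 273/500
merge 227/500 + 273/500 → 1
L = 311/1000 + 227/500 + 273/500 + 1 = 2311/1000 = 2.311 bits/symbol.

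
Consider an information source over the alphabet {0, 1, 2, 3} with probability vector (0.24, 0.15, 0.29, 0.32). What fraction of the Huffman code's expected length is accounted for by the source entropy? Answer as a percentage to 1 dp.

97.4%

Entropy H = −Σ p log₂ p ≈ 1.9486 bits.
Huffman merges: 3/20+6/25→39/100; 29/100+8/25→61/100; 39/100+61/100→1. L = 2 ≈ 2.0000.
Efficiency = H/L = 1.9486/2.0000 = 97.4%.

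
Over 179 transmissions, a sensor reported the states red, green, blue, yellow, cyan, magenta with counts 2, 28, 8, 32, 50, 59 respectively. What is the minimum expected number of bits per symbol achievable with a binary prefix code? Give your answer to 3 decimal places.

Probabilities are the counts divided by 179.
Repeatedly combine the two least-probable nodes; the expected code length is the sum of the merged weights.
merge 2/179 + 8/179 → 10/179
merge 10/179 + 28/179 → 38/179
merge 32/179 + 38/179 → 70/179
merge 50/179 + 59/179 → 109/179
merge 70/179 + 109/179 → 1
L = 10/179 + 38/179 + 70/179 + 109/179 + 1 = 406/179 ≈ 2.268 bits/symbol.

2.268 bits/symbol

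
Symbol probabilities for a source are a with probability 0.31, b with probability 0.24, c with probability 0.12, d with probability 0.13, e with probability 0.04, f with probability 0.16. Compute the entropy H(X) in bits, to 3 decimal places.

H = −Σ pᵢ log₂ pᵢ.
−0.31·log₂(0.31) = 0.5238
−0.24·log₂(0.24) = 0.4941
−0.12·log₂(0.12) = 0.3671
−0.13·log₂(0.13) = 0.3826
−0.04·log₂(0.04) = 0.1858
−0.16·log₂(0.16) = 0.4230
Sum ≈ 2.3764 → 2.376 bits.

2.376 bits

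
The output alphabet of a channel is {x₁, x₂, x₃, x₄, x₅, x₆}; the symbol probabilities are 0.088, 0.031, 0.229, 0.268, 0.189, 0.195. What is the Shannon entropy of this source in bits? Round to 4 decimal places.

H = −Σ pᵢ log₂ pᵢ.
−0.088·log₂(0.088) = 0.3086
−0.031·log₂(0.031) = 0.1554
−0.229·log₂(0.229) = 0.4870
−0.268·log₂(0.268) = 0.5091
−0.189·log₂(0.189) = 0.4543
−0.195·log₂(0.195) = 0.4599
Sum ≈ 2.3742 → 2.3742 bits.

2.3742 bits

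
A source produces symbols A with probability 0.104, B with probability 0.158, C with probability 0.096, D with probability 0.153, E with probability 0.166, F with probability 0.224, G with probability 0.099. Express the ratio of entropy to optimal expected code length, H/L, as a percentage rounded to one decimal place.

98.8%

Entropy H = −Σ p log₂ p ≈ 2.7430 bits.
Huffman merges: 12/125+99/1000→39/200; 13/125+153/1000→257/1000; 79/500+83/500→81/250; 39/200+28/125→419/1000; 257/1000+81/250→581/1000; 419/1000+581/1000→1. L = 347/125 ≈ 2.7760.
Efficiency = H/L = 2.7430/2.7760 = 98.8%.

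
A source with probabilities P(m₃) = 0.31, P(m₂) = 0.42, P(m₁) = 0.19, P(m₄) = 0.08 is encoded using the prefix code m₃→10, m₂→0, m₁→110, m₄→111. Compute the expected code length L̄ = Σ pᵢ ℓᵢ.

1.85 bits/symbol

L̄ = Σ pᵢ·ℓᵢ = 0.31·2 + 0.42·1 + 0.19·3 + 0.08·3 = 1.85 bits/symbol.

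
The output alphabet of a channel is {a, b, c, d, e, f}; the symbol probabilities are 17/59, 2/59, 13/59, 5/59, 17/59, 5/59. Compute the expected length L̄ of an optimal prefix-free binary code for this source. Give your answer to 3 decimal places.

2.322 bits/symbol

Repeatedly combine the two least-probable nodes; the expected code length is the sum of the merged weights.
merge 2/59 + 5/59 → 7/59
merge 5/59 + 7/59 → 12/59
merge 12/59 + 13/59 → 25/59
merge 17/59 + 17/59 → 34/59
merge 25/59 + 34/59 → 1
L = 7/59 + 12/59 + 25/59 + 34/59 + 1 = 137/59 ≈ 2.322 bits/symbol.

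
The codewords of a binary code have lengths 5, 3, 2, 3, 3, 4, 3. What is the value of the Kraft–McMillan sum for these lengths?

With common denominator 2^5 = 32: Σ 2^(−ℓᵢ) = 1/32 + 4/32 + 8/32 + 4/32 + 4/32 + 2/32 + 4/32 = 27/32 = 0.84375.

0.84375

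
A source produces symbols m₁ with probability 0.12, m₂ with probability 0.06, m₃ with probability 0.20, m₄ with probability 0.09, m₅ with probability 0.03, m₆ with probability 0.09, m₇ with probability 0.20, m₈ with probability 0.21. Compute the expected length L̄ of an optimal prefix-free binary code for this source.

2.86 bits/symbol

Repeatedly combine the two least-probable nodes; the expected code length is the sum of the merged weights.
merge 3/100 + 3/50 → 9/100
merge 9/100 + 9/100 → 9/50
merge 9/100 + 3/25 → 21/100
merge 9/50 + 1/5 → 19/50
merge 1/5 + 21/100 → 41/100
merge 21/100 + 19/50 → 59/100
merge 41/100 + 59/100 → 1
L = 9/100 + 9/50 + 21/100 + 19/50 + 41/100 + 59/100 + 1 = 143/50 = 2.86 bits/symbol.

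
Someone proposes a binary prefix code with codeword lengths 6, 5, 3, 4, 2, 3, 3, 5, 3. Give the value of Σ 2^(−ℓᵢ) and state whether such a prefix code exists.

With common denominator 2^6 = 64: Σ 2^(−ℓᵢ) = 1/64 + 2/64 + 8/64 + 4/64 + 16/64 + 8/64 + 8/64 + 2/64 + 8/64 = 57/64 = 0.890625.
Kraft's inequality requires Σ ≤ 1; here Σ = 0.890625 ≤ 1, so such a prefix code exists.

0.890625; yes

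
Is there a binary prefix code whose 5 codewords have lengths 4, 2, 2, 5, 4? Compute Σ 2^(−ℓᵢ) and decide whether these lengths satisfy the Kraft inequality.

With common denominator 2^5 = 32: Σ 2^(−ℓᵢ) = 2/32 + 8/32 + 8/32 + 1/32 + 2/32 = 21/32 = 0.65625.
Kraft's inequality requires Σ ≤ 1; here Σ = 0.65625 ≤ 1, so such a prefix code exists.

0.65625; yes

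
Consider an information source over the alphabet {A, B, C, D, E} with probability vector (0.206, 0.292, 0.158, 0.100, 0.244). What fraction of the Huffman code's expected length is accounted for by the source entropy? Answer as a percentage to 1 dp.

99.1%

Entropy H = −Σ p log₂ p ≈ 2.2375 bits.
Huffman merges: 1/10+79/500→129/500; 103/500+61/250→9/20; 129/500+73/250→11/20; 9/20+11/20→1. L = 1129/500 ≈ 2.2580.
Efficiency = H/L = 2.2375/2.2580 = 99.1%.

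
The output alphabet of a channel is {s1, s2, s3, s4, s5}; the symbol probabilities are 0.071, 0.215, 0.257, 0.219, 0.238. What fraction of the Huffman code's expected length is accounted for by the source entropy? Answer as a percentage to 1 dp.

97.3%

Entropy H = −Σ p log₂ p ≈ 2.2242 bits.
Huffman merges: 71/1000+43/200→143/500; 219/1000+119/500→457/1000; 257/1000+143/500→543/1000; 457/1000+543/1000→1. L = 1143/500 ≈ 2.2860.
Efficiency = H/L = 2.2242/2.2860 = 97.3%.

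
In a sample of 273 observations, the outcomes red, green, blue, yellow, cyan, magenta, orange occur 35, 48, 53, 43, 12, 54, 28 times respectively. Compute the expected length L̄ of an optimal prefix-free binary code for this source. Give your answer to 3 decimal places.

2.755 bits/symbol

Probabilities are the counts divided by 273.
Repeatedly combine the two least-probable nodes; the expected code length is the sum of the merged weights.
merge 4/91 + 4/39 → 40/273
merge 5/39 + 40/273 → 25/91
merge 43/273 + 16/91 → 1/3
merge 53/273 + 18/91 → 107/273
merge 25/91 + 1/3 → 166/273
merge 107/273 + 166/273 → 1
L = 40/273 + 25/91 + 1/3 + 107/273 + 166/273 + 1 = 752/273 ≈ 2.755 bits/symbol.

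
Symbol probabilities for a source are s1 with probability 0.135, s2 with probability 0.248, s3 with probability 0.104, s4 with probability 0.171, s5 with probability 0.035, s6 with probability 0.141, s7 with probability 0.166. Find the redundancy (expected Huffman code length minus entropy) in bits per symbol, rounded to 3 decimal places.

Entropy H = −Σ p log₂ p ≈ 2.6620 bits.
Huffman merges: 7/200+13/125→139/1000; 27/200+139/1000→137/500; 141/1000+83/500→307/1000; 171/1000+31/125→419/1000; 137/500+307/1000→581/1000; 419/1000+581/1000→1. L = 68/25 ≈ 2.7200.
L − H = 2.7200 − 2.6620 = 0.058 bits.

0.058 bits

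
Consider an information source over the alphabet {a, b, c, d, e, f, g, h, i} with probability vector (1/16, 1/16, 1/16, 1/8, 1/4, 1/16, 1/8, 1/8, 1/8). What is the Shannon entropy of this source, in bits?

3 bits

Each probability is a power of 1/2, so log₂(1/p) is an integer.
H = Σ p·log₂(1/p) = 1/16·4 + 1/16·4 + 1/16·4 + 1/8·3 + 1/4·2 + 1/16·4 + 1/8·3 + 1/8·3 + 1/8·3 = 3 bits.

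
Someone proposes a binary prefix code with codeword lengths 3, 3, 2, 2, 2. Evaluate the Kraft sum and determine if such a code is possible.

With common denominator 2^3 = 8: Σ 2^(−ℓᵢ) = 1/8 + 1/8 + 2/8 + 2/8 + 2/8 = 8/8 = 1.
Kraft's inequality requires Σ ≤ 1; here Σ = 1 ≤ 1, so such a prefix code exists.

1; yes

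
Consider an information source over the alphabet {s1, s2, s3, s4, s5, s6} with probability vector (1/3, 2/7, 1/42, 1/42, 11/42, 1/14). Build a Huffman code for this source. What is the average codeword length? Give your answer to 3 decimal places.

Repeatedly combine the two least-probable nodes; the expected code length is the sum of the merged weights.
merge 1/42 + 1/42 → 1/21
merge 1/21 + 1/14 → 5/42
merge 5/42 + 11/42 → 8/21
merge 2/7 + 1/3 → 13/21
merge 8/21 + 13/21 → 1
L = 1/21 + 5/42 + 8/21 + 13/21 + 1 = 13/6 ≈ 2.167 bits/symbol.

2.167 bits/symbol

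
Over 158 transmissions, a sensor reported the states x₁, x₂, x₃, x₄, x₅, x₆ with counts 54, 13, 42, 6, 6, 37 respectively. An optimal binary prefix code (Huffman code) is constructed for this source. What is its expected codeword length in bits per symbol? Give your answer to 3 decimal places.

2.234 bits/symbol

Probabilities are the counts divided by 158.
Repeatedly combine the two least-probable nodes; the expected code length is the sum of the merged weights.
merge 3/79 + 3/79 → 6/79
merge 6/79 + 13/158 → 25/158
merge 25/158 + 37/158 → 31/79
merge 21/79 + 27/79 → 48/79
merge 31/79 + 48/79 → 1
L = 6/79 + 25/158 + 31/79 + 48/79 + 1 = 353/158 ≈ 2.234 bits/symbol.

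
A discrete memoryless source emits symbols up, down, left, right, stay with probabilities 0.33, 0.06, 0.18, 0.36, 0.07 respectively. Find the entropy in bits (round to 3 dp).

H = −Σ pᵢ log₂ pᵢ.
−0.33·log₂(0.33) = 0.5278
−0.06·log₂(0.06) = 0.2435
−0.18·log₂(0.18) = 0.4453
−0.36·log₂(0.36) = 0.5306
−0.07·log₂(0.07) = 0.2686
Sum ≈ 2.0158 → 2.016 bits.

2.016 bits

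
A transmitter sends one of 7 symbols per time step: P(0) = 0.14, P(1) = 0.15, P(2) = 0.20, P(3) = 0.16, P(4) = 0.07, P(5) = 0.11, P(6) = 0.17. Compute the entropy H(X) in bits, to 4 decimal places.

2.7485 bits

H = −Σ pᵢ log₂ pᵢ.
−0.14·log₂(0.14) = 0.3971
−0.15·log₂(0.15) = 0.4105
−0.20·log₂(0.20) = 0.4644
−0.16·log₂(0.16) = 0.4230
−0.07·log₂(0.07) = 0.2686
−0.11·log₂(0.11) = 0.3503
−0.17·log₂(0.17) = 0.4346
Sum ≈ 2.7485 → 2.7485 bits.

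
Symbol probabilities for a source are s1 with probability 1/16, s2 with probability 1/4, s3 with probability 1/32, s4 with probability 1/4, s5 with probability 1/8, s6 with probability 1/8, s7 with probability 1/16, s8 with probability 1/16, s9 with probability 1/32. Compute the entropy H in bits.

2.8125 bits

Each probability is a power of 1/2, so log₂(1/p) is an integer.
H = Σ p·log₂(1/p) = 1/16·4 + 1/4·2 + 1/32·5 + 1/4·2 + 1/8·3 + 1/8·3 + 1/16·4 + 1/16·4 + 1/32·5 = 2.8125 bits.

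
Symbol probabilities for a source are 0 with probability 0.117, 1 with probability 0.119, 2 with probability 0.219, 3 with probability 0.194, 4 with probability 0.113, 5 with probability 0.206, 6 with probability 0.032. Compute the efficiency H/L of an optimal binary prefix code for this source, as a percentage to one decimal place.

97.4%

Entropy H = −Σ p log₂ p ≈ 2.6503 bits.
Huffman merges: 4/125+113/1000→29/200; 117/1000+119/1000→59/250; 29/200+97/500→339/1000; 103/500+219/1000→17/40; 59/250+339/1000→23/40; 17/40+23/40→1. L = 68/25 ≈ 2.7200.
Efficiency = H/L = 2.6503/2.7200 = 97.4%.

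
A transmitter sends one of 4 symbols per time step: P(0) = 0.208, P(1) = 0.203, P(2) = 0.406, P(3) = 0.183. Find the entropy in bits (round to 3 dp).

1.915 bits

H = −Σ pᵢ log₂ pᵢ.
−0.208·log₂(0.208) = 0.4712
−0.203·log₂(0.203) = 0.4670
−0.406·log₂(0.406) = 0.5280
−0.183·log₂(0.183) = 0.4484
Sum ≈ 1.9145 → 1.915 bits.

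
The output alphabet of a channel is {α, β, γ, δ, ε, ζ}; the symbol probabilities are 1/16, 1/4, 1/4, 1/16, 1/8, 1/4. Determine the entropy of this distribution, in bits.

Each probability is a power of 1/2, so log₂(1/p) is an integer.
H = Σ p·log₂(1/p) = 1/16·4 + 1/4·2 + 1/4·2 + 1/16·4 + 1/8·3 + 1/4·2 = 2.375 bits.

2.375 bits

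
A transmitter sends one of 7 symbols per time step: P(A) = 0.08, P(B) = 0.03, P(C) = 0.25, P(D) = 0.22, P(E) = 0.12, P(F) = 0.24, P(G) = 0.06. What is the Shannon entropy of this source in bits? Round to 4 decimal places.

2.5286 bits

H = −Σ pᵢ log₂ pᵢ.
−0.08·log₂(0.08) = 0.2915
−0.03·log₂(0.03) = 0.1518
−0.25·log₂(0.25) = 0.5000
−0.22·log₂(0.22) = 0.4806
−0.12·log₂(0.12) = 0.3671
−0.24·log₂(0.24) = 0.4941
−0.06·log₂(0.06) = 0.2435
Sum ≈ 2.5286 → 2.5286 bits.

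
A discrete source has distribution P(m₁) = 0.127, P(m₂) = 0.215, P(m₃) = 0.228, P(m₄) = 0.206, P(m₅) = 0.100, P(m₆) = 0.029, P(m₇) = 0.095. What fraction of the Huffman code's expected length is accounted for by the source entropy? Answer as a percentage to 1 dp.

Entropy H = −Σ p log₂ p ≈ 2.6136 bits.
Huffman merges: 29/1000+19/200→31/250; 1/10+31/250→28/125; 127/1000+103/500→333/1000; 43/200+28/125→439/1000; 57/250+333/1000→561/1000; 439/1000+561/1000→1. L = 2681/1000 ≈ 2.6810.
Efficiency = H/L = 2.6136/2.6810 = 97.5%.

97.5%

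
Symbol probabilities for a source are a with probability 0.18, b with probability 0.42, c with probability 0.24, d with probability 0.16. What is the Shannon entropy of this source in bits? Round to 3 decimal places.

H = −Σ pᵢ log₂ pᵢ.
−0.18·log₂(0.18) = 0.4453
−0.42·log₂(0.42) = 0.5256
−0.24·log₂(0.24) = 0.4941
−0.16·log₂(0.16) = 0.4230
Sum ≈ 1.8881 → 1.888 bits.

1.888 bits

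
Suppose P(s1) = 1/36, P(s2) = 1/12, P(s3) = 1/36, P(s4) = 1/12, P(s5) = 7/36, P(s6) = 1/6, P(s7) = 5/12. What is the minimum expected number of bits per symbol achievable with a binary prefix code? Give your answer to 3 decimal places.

Repeatedly combine the two least-probable nodes; the expected code length is the sum of the merged weights.
merge 1/36 + 1/36 → 1/18
merge 1/18 + 1/12 → 5/36
merge 1/12 + 5/36 → 2/9
merge 1/6 + 7/36 → 13/36
merge 2/9 + 13/36 → 7/12
merge 5/12 + 7/12 → 1
L = 1/18 + 5/36 + 2/9 + 13/36 + 7/12 + 1 = 85/36 ≈ 2.361 bits/symbol.

2.361 bits/symbol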